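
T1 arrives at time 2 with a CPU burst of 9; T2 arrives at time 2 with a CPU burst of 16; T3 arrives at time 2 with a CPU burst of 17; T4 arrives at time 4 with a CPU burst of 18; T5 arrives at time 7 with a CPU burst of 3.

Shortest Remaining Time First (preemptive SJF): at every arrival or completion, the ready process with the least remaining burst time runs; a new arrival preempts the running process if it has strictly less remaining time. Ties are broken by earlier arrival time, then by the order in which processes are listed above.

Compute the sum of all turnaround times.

Gantt: | idle 0-2 | T1 2-7 | T5 7-10 | T1 10-14 | T2 14-30 | T3 30-47 | T4 47-65 |
Completion: T1=14  T2=30  T3=47  T4=65  T5=10
Turnaround (C−A): T1=12  T2=28  T3=45  T4=61  T5=3
Turnaround = completion − arrival: T1=12, T2=28, T3=45, T4=61, T5=3
Total turnaround = 12 + 28 + 45 + 61 + 3 = 149

149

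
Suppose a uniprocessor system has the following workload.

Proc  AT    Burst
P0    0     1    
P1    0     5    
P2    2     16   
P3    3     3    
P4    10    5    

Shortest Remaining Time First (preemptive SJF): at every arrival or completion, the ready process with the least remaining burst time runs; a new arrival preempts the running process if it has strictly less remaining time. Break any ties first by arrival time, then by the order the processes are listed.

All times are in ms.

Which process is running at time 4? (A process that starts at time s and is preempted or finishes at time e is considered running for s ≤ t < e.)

P1

Schedule: | P0 0-1 | P1 1-6 | P3 6-9 | P2 9-10 | P4 10-15 | P2 15-30 |
Completion: P0=1  P1=6  P2=30  P3=9  P4=15
Turnaround (C−A): P0=1  P1=6  P2=28  P3=6  P4=5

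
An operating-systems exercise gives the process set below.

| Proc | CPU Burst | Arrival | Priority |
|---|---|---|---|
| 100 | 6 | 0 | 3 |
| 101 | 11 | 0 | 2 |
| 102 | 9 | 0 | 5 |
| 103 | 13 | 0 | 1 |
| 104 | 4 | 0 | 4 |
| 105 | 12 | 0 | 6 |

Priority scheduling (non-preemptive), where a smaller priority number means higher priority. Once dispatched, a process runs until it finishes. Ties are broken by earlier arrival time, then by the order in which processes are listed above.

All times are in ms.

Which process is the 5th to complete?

Timeline: | 103 0-13 | 101 13-24 | 100 24-30 | 104 30-34 | 102 34-43 | 105 43-55 |
Completion: 100=30  101=24  102=43  103=13  104=34  105=55
Turnaround (C−A): 100=30  101=24  102=43  103=13  104=34  105=55
Finish order: 103 → 101 → 100 → 104 → 102 → 105

102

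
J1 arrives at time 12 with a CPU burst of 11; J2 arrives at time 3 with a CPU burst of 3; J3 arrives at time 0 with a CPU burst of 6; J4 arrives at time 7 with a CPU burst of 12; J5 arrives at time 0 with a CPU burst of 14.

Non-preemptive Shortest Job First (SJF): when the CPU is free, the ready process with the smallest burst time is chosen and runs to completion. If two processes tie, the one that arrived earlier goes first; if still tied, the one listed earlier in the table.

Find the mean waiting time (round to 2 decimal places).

Gantt: | J3 0-6 | J2 6-9 | J4 9-21 | J1 21-32 | J5 32-46 |
Completion: J1=32  J2=9  J3=6  J4=21  J5=46
Turnaround (C−A): J1=20  J2=6  J3=6  J4=14  J5=46
Waiting times: J1=9, J2=3, J3=0, J4=2, J5=32
Average waiting = (9+3+0+2+32) / 5 = 46/5 = 9.20

9.20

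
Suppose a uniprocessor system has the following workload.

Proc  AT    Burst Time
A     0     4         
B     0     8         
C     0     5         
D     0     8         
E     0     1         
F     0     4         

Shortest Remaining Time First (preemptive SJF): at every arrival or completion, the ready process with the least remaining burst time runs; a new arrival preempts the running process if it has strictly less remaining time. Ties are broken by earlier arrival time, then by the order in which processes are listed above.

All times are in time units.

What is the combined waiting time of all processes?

51

Timeline: | E 0-1 | A 1-5 | F 5-9 | C 9-14 | B 14-22 | D 22-30 |
Completion: A=5  B=22  C=14  D=30  E=1  F=9
Waiting = turnaround − burst: A=1, B=14, C=9, D=22, E=0, F=5
Total waiting = 1 + 14 + 9 + 22 + 0 + 5 = 51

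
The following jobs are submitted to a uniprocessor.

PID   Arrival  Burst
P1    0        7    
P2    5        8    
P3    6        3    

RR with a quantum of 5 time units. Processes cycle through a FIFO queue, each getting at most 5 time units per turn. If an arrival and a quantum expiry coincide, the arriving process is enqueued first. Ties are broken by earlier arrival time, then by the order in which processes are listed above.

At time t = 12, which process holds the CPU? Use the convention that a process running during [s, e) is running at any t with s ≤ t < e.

Timeline: | P1 0-5 | P2 5-10 | P1 10-12 | P3 12-15 | P2 15-18 |
Completion: P1=12  P2=18  P3=15

P3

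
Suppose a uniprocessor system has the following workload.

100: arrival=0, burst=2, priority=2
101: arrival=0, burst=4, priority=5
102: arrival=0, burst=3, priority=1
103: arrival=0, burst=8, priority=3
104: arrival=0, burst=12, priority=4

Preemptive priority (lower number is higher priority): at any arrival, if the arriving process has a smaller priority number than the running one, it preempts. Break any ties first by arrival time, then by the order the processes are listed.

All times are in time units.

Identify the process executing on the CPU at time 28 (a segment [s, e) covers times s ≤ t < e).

101

Schedule: | 102 0-3 | 100 3-5 | 103 5-13 | 104 13-25 | 101 25-29 |
Completion: 100=5  101=29  102=3  103=13  104=25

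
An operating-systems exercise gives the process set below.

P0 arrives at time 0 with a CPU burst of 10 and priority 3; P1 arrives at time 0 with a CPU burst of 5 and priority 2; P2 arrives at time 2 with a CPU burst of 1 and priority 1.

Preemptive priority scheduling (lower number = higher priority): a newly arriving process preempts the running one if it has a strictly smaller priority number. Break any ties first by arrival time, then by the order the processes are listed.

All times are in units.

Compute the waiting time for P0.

6

Timeline: | P1 0-2 | P2 2-3 | P1 3-6 | P0 6-16 |
Completion: P0=16  P1=6  P2=3
Turnaround (C−A): P0=16  P1=6  P2=1
Waiting(P0) = turnaround − burst = 16 − 10 = 6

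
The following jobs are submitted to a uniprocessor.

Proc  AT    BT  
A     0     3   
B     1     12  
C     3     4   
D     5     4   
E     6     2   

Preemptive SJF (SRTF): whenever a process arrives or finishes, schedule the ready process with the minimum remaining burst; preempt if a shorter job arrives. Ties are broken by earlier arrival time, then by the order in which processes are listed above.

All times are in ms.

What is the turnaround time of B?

Schedule: | A 0-3 | C 3-7 | E 7-9 | D 9-13 | B 13-25 |
Completion: A=3  B=25  C=7  D=13  E=9
Turnaround (C−A): A=3  B=24  C=4  D=8  E=3
Turnaround(B) = completion − arrival = 25 − 1 = 24

24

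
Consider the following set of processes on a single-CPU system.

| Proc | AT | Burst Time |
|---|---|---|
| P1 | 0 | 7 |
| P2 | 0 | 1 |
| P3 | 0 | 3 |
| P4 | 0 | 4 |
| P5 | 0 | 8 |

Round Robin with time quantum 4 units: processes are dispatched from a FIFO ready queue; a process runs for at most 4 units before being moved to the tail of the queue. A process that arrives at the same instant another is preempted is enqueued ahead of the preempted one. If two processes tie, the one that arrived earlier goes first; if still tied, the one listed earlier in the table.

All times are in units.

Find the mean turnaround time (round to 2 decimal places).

13.40

Schedule: | P1 0-4 | P2 4-5 | P3 5-8 | P4 8-12 | P5 12-16 | P1 16-19 | P5 19-23 |
Completion: P1=19  P2=5  P3=8  P4=12  P5=23
Turnaround (C−A): P1=19  P2=5  P3=8  P4=12  P5=23
Turnaround times: P1=19, P2=5, P3=8, P4=12, P5=23
Average turnaround = (19+5+8+12+23) / 5 = 67/5 = 13.40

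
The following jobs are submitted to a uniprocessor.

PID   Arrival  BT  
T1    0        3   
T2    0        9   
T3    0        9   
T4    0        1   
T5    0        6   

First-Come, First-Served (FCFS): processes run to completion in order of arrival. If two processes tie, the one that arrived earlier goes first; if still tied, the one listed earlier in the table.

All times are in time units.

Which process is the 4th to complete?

Schedule: | T1 0-3 | T2 3-12 | T3 12-21 | T4 21-22 | T5 22-28 |
Completion: T1=3  T2=12  T3=21  T4=22  T5=28
Turnaround (C−A): T1=3  T2=12  T3=21  T4=22  T5=28
Finish order: T1 → T2 → T3 → T4 → T5

T4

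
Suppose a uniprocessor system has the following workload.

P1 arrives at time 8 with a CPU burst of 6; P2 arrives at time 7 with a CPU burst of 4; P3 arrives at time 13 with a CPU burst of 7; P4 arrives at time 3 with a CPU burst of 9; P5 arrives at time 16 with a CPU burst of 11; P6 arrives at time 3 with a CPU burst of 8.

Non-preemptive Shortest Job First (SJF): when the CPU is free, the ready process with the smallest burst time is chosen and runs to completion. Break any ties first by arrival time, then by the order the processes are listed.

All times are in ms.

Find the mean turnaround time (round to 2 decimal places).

18.33

Gantt: | idle 0-3 | P6 3-11 | P2 11-15 | P1 15-21 | P3 21-28 | P4 28-37 | P5 37-48 |
Completion: P1=21  P2=15  P3=28  P4=37  P5=48  P6=11
Turnaround times: P1=13, P2=8, P3=15, P4=34, P5=32, P6=8
Average turnaround = (13+8+15+34+32+8) / 6 = 110/6 = 18.33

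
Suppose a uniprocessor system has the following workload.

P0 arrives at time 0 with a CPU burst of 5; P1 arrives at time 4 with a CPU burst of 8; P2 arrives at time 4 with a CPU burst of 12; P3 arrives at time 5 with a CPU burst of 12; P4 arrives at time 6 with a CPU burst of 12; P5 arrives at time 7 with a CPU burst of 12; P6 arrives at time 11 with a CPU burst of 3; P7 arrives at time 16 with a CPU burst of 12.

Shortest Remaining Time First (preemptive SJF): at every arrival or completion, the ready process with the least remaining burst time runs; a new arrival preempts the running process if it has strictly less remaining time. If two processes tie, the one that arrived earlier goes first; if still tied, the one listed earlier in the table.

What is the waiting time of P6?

2

Timeline: | P0 0-5 | P1 5-13 | P6 13-16 | P2 16-28 | P3 28-40 | P4 40-52 | P5 52-64 | P7 64-76 |
Completion: P0=5  P1=13  P2=28  P3=40  P4=52  P5=64  P6=16  P7=76
Waiting(P6) = turnaround − burst = 5 − 3 = 2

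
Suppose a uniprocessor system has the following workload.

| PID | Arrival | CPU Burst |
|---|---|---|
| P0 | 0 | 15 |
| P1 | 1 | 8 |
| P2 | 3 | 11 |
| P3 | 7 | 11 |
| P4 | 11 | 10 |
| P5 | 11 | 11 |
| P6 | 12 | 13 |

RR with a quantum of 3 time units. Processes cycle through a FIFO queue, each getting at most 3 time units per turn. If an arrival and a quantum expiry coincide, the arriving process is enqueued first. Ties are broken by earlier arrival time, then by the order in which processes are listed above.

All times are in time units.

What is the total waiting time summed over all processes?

338

Schedule: | P0 0-3 | P1 3-6 | P2 6-9 | P0 9-12 | P1 12-15 | P3 15-18 | P2 18-21 | P4 21-24 | P5 24-27 | P6 27-30 | P0 30-33 | P1 33-35 | P3 35-38 | P2 38-41 | P4 41-44 | P5 44-47 | P6 47-50 | P0 50-53 | P3 53-56 | P2 56-58 | P4 58-61 | P5 61-64 | P6 64-67 | P0 67-70 | P3 70-72 | P4 72-73 | P5 73-75 | P6 75-79 |
Completion: P0=70  P1=35  P2=58  P3=72  P4=73  P5=75  P6=79
Turnaround (C−A): P0=70  P1=34  P2=55  P3=65  P4=62  P5=64  P6=67
Waiting = turnaround − burst: P0=55, P1=26, P2=44, P3=54, P4=52, P5=53, P6=54
Total waiting = 55 + 26 + 44 + 54 + 52 + 53 + 54 = 338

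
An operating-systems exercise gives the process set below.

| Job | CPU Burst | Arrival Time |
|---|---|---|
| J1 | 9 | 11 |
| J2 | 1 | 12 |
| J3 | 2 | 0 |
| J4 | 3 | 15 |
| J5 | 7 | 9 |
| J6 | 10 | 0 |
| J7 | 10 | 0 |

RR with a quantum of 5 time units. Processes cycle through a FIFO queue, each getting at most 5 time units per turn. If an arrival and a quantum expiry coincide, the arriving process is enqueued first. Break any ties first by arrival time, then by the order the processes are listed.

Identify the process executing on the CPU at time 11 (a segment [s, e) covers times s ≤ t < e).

J7

Schedule: | J3 0-2 | J6 2-7 | J7 7-12 | J6 12-17 | J5 17-22 | J1 22-27 | J2 27-28 | J7 28-33 | J4 33-36 | J5 36-38 | J1 38-42 |
Completion: J1=42  J2=28  J3=2  J4=36  J5=38  J6=17  J7=33
Turnaround (C−A): J1=31  J2=16  J3=2  J4=21  J5=29  J6=17  J7=33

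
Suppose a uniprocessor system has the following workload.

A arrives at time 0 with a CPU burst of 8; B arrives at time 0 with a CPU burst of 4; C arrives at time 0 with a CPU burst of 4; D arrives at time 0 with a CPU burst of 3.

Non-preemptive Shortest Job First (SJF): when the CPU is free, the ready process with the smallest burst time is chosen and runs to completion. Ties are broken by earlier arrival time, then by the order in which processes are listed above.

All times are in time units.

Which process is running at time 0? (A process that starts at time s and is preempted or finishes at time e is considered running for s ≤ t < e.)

Timeline: | D 0-3 | B 3-7 | C 7-11 | A 11-19 |
Completion: A=19  B=7  C=11  D=3

D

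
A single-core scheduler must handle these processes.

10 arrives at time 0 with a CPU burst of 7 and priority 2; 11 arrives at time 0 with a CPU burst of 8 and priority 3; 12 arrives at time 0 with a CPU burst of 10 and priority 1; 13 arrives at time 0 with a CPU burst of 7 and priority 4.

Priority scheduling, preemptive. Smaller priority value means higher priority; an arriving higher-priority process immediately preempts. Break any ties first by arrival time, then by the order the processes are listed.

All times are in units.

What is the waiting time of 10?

10

Timeline: | 12 0-10 | 10 10-17 | 11 17-25 | 13 25-32 |
Completion: 10=17  11=25  12=10  13=32
Turnaround (C−A): 10=17  11=25  12=10  13=32
Waiting(10) = turnaround − burst = 17 − 7 = 10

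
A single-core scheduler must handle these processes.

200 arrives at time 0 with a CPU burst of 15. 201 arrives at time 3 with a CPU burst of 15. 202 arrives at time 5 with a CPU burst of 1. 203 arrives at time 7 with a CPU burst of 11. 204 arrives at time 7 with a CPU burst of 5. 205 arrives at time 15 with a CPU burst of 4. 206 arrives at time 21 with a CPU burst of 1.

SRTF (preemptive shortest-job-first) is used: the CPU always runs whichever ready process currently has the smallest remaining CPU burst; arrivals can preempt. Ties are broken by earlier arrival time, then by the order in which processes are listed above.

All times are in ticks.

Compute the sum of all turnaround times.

116

Gantt: | 200 0-5 | 202 5-6 | 200 6-7 | 204 7-12 | 200 12-15 | 205 15-19 | 200 19-21 | 206 21-22 | 200 22-26 | 203 26-37 | 201 37-52 |
Completion: 200=26  201=52  202=6  203=37  204=12  205=19  206=22
Turnaround = completion − arrival: 200=26, 201=49, 202=1, 203=30, 204=5, 205=4, 206=1
Total turnaround = 26 + 49 + 1 + 30 + 5 + 4 + 1 = 116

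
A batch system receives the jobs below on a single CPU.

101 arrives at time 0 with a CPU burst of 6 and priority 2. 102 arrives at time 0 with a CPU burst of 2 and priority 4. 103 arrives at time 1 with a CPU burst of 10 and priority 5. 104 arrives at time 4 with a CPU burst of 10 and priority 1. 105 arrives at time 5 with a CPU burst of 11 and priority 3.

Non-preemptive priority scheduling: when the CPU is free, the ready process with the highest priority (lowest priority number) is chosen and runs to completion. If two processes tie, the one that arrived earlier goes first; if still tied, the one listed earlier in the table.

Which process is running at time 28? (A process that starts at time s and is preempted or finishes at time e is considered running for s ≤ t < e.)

Schedule: | 101 0-6 | 104 6-16 | 105 16-27 | 102 27-29 | 103 29-39 |
Completion: 101=6  102=29  103=39  104=16  105=27
Turnaround (C−A): 101=6  102=29  103=38  104=12  105=22

102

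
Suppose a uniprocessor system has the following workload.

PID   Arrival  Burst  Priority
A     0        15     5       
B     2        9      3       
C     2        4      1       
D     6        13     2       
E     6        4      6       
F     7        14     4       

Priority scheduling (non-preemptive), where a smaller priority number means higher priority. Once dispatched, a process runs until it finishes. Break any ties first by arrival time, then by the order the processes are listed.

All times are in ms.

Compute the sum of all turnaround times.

198

Timeline: | A 0-15 | C 15-19 | D 19-32 | B 32-41 | F 41-55 | E 55-59 |
Completion: A=15  B=41  C=19  D=32  E=59  F=55
Turnaround (C−A): A=15  B=39  C=17  D=26  E=53  F=48
Turnaround = completion − arrival: A=15, B=39, C=17, D=26, E=53, F=48
Total turnaround = 15 + 39 + 17 + 26 + 53 + 48 = 198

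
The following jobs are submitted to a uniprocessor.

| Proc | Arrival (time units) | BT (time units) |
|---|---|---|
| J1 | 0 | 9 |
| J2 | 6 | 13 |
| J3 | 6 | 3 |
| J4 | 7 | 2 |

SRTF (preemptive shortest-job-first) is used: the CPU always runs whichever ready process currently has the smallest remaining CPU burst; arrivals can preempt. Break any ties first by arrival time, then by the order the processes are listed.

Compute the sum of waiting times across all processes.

15

Timeline: | J1 0-9 | J4 9-11 | J3 11-14 | J2 14-27 |
Completion: J1=9  J2=27  J3=14  J4=11
Turnaround (C−A): J1=9  J2=21  J3=8  J4=4
Waiting = turnaround − burst: J1=0, J2=8, J3=5, J4=2
Total waiting = 0 + 8 + 5 + 2 = 15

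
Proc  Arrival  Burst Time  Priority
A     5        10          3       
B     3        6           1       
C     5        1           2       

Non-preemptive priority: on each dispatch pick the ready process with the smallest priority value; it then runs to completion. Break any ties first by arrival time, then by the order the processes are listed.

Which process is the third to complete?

Gantt: | idle 0-3 | B 3-9 | C 9-10 | A 10-20 |
Completion: A=20  B=9  C=10
Turnaround (C−A): A=15  B=6  C=5
Finish order: B → C → A

A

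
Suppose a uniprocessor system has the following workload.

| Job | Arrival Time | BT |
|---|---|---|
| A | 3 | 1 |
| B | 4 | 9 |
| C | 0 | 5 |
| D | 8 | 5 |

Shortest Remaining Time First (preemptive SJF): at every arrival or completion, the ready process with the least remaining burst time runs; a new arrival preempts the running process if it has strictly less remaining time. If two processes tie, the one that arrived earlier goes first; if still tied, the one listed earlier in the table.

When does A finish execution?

Timeline: | C 0-3 | A 3-4 | C 4-6 | B 6-8 | D 8-13 | B 13-20 |
Completion: A=4  B=20  C=6  D=13
Turnaround (C−A): A=1  B=16  C=6  D=5

4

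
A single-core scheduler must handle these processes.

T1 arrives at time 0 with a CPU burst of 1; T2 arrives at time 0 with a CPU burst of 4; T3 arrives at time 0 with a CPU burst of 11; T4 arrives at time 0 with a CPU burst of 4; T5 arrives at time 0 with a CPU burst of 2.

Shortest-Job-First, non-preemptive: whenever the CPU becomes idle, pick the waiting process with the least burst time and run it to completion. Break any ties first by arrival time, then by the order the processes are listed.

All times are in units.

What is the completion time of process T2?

7

Schedule: | T1 0-1 | T5 1-3 | T2 3-7 | T4 7-11 | T3 11-22 |
Completion: T1=1  T2=7  T3=22  T4=11  T5=3
Turnaround (C−A): T1=1  T2=7  T3=22  T4=11  T5=3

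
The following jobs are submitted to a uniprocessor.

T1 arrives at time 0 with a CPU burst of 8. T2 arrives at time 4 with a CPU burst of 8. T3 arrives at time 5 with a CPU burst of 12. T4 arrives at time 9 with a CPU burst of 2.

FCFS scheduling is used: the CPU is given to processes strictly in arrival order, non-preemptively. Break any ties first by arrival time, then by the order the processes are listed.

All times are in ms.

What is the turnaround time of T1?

Timeline: | T1 0-8 | T2 8-16 | T3 16-28 | T4 28-30 |
Completion: T1=8  T2=16  T3=28  T4=30
Turnaround (C−A): T1=8  T2=12  T3=23  T4=21
Turnaround(T1) = completion − arrival = 8 − 0 = 8

8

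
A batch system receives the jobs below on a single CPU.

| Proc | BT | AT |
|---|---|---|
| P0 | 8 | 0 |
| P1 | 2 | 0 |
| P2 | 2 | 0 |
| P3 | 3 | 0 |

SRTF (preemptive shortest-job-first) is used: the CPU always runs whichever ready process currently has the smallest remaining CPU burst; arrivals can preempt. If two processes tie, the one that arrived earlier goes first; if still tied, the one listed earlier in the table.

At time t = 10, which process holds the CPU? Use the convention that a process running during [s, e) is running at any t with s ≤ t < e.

P0

Schedule: | P1 0-2 | P2 2-4 | P3 4-7 | P0 7-15 |
Completion: P0=15  P1=2  P2=4  P3=7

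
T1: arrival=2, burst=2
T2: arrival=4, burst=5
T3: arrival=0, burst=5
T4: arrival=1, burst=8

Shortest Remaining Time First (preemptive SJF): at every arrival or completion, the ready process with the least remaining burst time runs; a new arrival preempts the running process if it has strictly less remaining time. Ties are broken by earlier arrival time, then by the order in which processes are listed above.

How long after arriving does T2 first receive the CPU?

3

Schedule: | T3 0-2 | T1 2-4 | T3 4-7 | T2 7-12 | T4 12-20 |
Completion: T1=4  T2=12  T3=7  T4=20
Turnaround (C−A): T1=2  T2=8  T3=7  T4=19
Response(T2) = first start − arrival = 7 − 4 = 3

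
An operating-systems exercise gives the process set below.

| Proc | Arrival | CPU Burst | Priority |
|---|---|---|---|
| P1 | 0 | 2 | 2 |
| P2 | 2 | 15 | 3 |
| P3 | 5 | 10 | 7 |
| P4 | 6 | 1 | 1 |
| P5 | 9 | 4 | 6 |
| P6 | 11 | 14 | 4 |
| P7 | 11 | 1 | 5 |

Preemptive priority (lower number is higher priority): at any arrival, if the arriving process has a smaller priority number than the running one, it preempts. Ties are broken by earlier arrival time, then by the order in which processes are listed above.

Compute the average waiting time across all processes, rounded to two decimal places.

Schedule: | P1 0-2 | P2 2-6 | P4 6-7 | P2 7-18 | P6 18-32 | P7 32-33 | P5 33-37 | P3 37-47 |
Completion: P1=2  P2=18  P3=47  P4=7  P5=37  P6=32  P7=33
Waiting times: P1=0, P2=1, P3=32, P4=0, P5=24, P6=7, P7=21
Average waiting = (0+1+32+0+24+7+21) / 7 = 85/7 = 12.14

12.14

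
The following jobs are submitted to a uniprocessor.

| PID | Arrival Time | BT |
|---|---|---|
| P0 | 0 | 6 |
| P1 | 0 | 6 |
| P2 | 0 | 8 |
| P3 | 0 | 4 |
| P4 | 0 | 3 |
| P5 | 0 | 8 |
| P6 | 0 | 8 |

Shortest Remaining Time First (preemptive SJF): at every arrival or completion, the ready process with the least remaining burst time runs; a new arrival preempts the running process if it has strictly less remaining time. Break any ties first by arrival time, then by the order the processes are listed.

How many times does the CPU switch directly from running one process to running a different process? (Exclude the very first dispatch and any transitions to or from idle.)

6

Schedule: | P4 0-3 | P3 3-7 | P0 7-13 | P1 13-19 | P2 19-27 | P5 27-35 | P6 35-43 |
Completion: P0=13  P1=19  P2=27  P3=7  P4=3  P5=35  P6=43
Turnaround (C−A): P0=13  P1=19  P2=27  P3=7  P4=3  P5=35  P6=43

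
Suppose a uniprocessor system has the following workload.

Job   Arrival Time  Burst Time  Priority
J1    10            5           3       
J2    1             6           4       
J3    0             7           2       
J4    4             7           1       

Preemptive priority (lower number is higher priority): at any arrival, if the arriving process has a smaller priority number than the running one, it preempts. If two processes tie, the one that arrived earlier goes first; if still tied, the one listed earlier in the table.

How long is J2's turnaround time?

24

Schedule: | J3 0-4 | J4 4-11 | J3 11-14 | J1 14-19 | J2 19-25 |
Completion: J1=19  J2=25  J3=14  J4=11
Turnaround (C−A): J1=9  J2=24  J3=14  J4=7
Turnaround(J2) = completion − arrival = 25 − 1 = 24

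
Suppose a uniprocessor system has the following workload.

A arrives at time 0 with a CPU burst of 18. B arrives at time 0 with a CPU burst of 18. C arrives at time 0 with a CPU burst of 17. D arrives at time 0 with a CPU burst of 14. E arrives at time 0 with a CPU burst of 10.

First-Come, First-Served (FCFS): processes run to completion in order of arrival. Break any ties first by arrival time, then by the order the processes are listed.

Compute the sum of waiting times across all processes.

174

Timeline: | A 0-18 | B 18-36 | C 36-53 | D 53-67 | E 67-77 |
Completion: A=18  B=36  C=53  D=67  E=77
Turnaround (C−A): A=18  B=36  C=53  D=67  E=77
Waiting = turnaround − burst: A=0, B=18, C=36, D=53, E=67
Total waiting = 0 + 18 + 36 + 53 + 67 = 174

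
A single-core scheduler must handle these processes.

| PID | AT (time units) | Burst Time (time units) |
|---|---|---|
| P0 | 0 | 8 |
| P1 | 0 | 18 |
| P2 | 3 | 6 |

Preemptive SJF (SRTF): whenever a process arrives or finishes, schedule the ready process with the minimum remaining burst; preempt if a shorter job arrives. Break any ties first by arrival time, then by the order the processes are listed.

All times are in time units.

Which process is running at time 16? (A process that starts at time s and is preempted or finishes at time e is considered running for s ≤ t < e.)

P1

Schedule: | P0 0-8 | P2 8-14 | P1 14-32 |
Completion: P0=8  P1=32  P2=14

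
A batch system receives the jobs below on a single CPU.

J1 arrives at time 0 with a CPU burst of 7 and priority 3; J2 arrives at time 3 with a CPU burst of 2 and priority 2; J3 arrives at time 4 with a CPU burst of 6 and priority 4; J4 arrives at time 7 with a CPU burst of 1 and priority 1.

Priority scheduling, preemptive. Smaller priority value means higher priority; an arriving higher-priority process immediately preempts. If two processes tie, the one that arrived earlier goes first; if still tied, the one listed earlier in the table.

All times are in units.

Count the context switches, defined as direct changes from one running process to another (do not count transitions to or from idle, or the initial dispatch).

5

Schedule: | J1 0-3 | J2 3-5 | J1 5-7 | J4 7-8 | J1 8-10 | J3 10-16 |
Completion: J1=10  J2=5  J3=16  J4=8
Turnaround (C−A): J1=10  J2=2  J3=12  J4=1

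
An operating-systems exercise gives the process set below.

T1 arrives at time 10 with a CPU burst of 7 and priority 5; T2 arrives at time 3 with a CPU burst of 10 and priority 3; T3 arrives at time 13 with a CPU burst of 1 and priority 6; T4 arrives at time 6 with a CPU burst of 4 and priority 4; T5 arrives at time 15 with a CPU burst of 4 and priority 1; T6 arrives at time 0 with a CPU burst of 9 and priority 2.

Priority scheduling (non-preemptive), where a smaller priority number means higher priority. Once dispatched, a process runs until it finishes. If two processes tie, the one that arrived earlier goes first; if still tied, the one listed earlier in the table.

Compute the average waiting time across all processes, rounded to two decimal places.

10.83

Gantt: | T6 0-9 | T2 9-19 | T5 19-23 | T4 23-27 | T1 27-34 | T3 34-35 |
Completion: T1=34  T2=19  T3=35  T4=27  T5=23  T6=9
Turnaround (C−A): T1=24  T2=16  T3=22  T4=21  T5=8  T6=9
Waiting times: T1=17, T2=6, T3=21, T4=17, T5=4, T6=0
Average waiting = (17+6+21+17+4+0) / 6 = 65/6 = 10.83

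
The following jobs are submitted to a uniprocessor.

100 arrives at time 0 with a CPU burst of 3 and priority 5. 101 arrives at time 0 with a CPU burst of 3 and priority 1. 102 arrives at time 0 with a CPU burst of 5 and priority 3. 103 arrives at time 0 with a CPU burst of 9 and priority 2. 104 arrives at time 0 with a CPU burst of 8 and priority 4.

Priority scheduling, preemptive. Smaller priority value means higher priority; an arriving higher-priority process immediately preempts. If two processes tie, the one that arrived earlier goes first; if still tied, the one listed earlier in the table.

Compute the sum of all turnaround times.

Timeline: | 101 0-3 | 103 3-12 | 102 12-17 | 104 17-25 | 100 25-28 |
Completion: 100=28  101=3  102=17  103=12  104=25
Turnaround (C−A): 100=28  101=3  102=17  103=12  104=25
Turnaround = completion − arrival: 100=28, 101=3, 102=17, 103=12, 104=25
Total turnaround = 28 + 3 + 17 + 12 + 25 = 85

85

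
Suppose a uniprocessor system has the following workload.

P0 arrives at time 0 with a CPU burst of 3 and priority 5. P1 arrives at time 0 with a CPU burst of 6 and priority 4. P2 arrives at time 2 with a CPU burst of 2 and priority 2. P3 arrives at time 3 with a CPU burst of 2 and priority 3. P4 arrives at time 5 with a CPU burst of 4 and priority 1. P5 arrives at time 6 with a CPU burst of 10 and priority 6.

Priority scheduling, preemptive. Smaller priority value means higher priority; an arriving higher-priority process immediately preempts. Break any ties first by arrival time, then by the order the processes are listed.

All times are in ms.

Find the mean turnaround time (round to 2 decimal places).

Gantt: | P1 0-2 | P2 2-4 | P3 4-5 | P4 5-9 | P3 9-10 | P1 10-14 | P0 14-17 | P5 17-27 |
Completion: P0=17  P1=14  P2=4  P3=10  P4=9  P5=27
Turnaround times: P0=17, P1=14, P2=2, P3=7, P4=4, P5=21
Average turnaround = (17+14+2+7+4+21) / 6 = 65/6 = 10.83

10.83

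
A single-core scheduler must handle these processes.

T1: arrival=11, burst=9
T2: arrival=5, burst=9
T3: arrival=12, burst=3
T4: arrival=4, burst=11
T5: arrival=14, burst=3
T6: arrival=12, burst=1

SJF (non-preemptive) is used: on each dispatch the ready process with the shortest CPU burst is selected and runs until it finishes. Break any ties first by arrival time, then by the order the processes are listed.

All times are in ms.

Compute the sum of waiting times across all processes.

49

Gantt: | idle 0-4 | T4 4-15 | T6 15-16 | T3 16-19 | T5 19-22 | T2 22-31 | T1 31-40 |
Completion: T1=40  T2=31  T3=19  T4=15  T5=22  T6=16
Turnaround (C−A): T1=29  T2=26  T3=7  T4=11  T5=8  T6=4
Waiting = turnaround − burst: T1=20, T2=17, T3=4, T4=0, T5=5, T6=3
Total waiting = 20 + 17 + 4 + 0 + 5 + 3 = 49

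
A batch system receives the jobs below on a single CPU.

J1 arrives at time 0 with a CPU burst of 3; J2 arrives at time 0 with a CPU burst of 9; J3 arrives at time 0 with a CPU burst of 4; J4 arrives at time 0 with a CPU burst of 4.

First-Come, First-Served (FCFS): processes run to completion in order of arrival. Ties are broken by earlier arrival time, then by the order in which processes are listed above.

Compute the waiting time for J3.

Schedule: | J1 0-3 | J2 3-12 | J3 12-16 | J4 16-20 |
Completion: J1=3  J2=12  J3=16  J4=20
Turnaround (C−A): J1=3  J2=12  J3=16  J4=20
Waiting(J3) = turnaround − burst = 16 − 4 = 12

12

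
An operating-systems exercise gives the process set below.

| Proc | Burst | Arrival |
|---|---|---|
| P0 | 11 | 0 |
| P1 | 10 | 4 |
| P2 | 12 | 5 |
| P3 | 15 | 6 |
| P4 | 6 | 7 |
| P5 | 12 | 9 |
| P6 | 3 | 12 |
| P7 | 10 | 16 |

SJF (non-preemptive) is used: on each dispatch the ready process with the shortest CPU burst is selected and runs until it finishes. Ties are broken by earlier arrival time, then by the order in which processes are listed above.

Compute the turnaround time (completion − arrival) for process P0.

11

Gantt: | P0 0-11 | P4 11-17 | P6 17-20 | P1 20-30 | P7 30-40 | P2 40-52 | P5 52-64 | P3 64-79 |
Completion: P0=11  P1=30  P2=52  P3=79  P4=17  P5=64  P6=20  P7=40
Turnaround (C−A): P0=11  P1=26  P2=47  P3=73  P4=10  P5=55  P6=8  P7=24
Turnaround(P0) = completion − arrival = 11 − 0 = 11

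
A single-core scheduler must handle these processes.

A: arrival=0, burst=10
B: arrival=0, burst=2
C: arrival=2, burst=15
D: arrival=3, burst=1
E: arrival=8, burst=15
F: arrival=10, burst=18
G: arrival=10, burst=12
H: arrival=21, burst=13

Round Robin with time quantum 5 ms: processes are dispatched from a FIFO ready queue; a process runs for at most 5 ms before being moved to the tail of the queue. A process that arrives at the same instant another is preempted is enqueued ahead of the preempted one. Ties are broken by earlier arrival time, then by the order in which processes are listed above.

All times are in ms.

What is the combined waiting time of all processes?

283

Schedule: | A 0-5 | B 5-7 | C 7-12 | D 12-13 | A 13-18 | E 18-23 | F 23-28 | G 28-33 | C 33-38 | H 38-43 | E 43-48 | F 48-53 | G 53-58 | C 58-63 | H 63-68 | E 68-73 | F 73-78 | G 78-80 | H 80-83 | F 83-86 |
Completion: A=18  B=7  C=63  D=13  E=73  F=86  G=80  H=83
Turnaround (C−A): A=18  B=7  C=61  D=10  E=65  F=76  G=70  H=62
Waiting = turnaround − burst: A=8, B=5, C=46, D=9, E=50, F=58, G=58, H=49
Total waiting = 8 + 5 + 46 + 9 + 50 + 58 + 58 + 49 = 283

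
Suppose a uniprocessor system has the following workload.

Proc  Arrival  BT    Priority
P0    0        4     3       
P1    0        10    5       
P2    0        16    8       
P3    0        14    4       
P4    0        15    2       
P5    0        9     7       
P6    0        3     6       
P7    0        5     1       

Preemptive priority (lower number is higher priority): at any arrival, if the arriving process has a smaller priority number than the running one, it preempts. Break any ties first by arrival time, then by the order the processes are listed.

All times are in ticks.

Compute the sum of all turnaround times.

322

Schedule: | P7 0-5 | P4 5-20 | P0 20-24 | P3 24-38 | P1 38-48 | P6 48-51 | P5 51-60 | P2 60-76 |
Completion: P0=24  P1=48  P2=76  P3=38  P4=20  P5=60  P6=51  P7=5
Turnaround (C−A): P0=24  P1=48  P2=76  P3=38  P4=20  P5=60  P6=51  P7=5
Turnaround = completion − arrival: P0=24, P1=48, P2=76, P3=38, P4=20, P5=60, P6=51, P7=5
Total turnaround = 24 + 48 + 76 + 38 + 20 + 60 + 51 + 5 = 322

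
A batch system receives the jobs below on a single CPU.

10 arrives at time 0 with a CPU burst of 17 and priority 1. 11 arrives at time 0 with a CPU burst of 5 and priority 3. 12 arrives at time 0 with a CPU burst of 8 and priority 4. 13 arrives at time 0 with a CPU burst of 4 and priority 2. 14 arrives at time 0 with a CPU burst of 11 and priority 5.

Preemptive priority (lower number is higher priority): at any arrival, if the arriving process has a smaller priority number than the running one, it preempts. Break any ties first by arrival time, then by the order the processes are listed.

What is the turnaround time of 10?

17

Gantt: | 10 0-17 | 13 17-21 | 11 21-26 | 12 26-34 | 14 34-45 |
Completion: 10=17  11=26  12=34  13=21  14=45
Turnaround (C−A): 10=17  11=26  12=34  13=21  14=45
Turnaround(10) = completion − arrival = 17 − 0 = 17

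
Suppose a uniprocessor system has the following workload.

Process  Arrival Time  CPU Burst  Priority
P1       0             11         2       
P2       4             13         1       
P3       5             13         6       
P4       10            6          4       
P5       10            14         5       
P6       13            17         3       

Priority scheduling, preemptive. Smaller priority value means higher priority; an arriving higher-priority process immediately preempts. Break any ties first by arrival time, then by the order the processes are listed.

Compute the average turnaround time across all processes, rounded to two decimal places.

37.00

Schedule: | P1 0-4 | P2 4-17 | P1 17-24 | P6 24-41 | P4 41-47 | P5 47-61 | P3 61-74 |
Completion: P1=24  P2=17  P3=74  P4=47  P5=61  P6=41
Turnaround (C−A): P1=24  P2=13  P3=69  P4=37  P5=51  P6=28
Turnaround times: P1=24, P2=13, P3=69, P4=37, P5=51, P6=28
Average turnaround = (24+13+69+37+51+28) / 6 = 222/6 = 37.00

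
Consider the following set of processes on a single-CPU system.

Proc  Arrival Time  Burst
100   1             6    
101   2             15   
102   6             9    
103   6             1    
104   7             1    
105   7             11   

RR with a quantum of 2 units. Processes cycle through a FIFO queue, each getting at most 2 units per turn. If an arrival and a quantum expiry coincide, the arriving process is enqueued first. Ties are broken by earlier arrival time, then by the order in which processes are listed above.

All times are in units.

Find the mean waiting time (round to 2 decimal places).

Schedule: | idle 0-1 | 100 1-3 | 101 3-5 | 100 5-7 | 101 7-9 | 102 9-11 | 103 11-12 | 104 12-13 | 105 13-15 | 100 15-17 | 101 17-19 | 102 19-21 | 105 21-23 | 101 23-25 | 102 25-27 | 105 27-29 | 101 29-31 | 102 31-33 | 105 33-35 | 101 35-37 | 102 37-38 | 105 38-40 | 101 40-42 | 105 42-43 | 101 43-44 |
Completion: 100=17  101=44  102=38  103=12  104=13  105=43
Turnaround (C−A): 100=16  101=42  102=32  103=6  104=6  105=36
Waiting times: 100=10, 101=27, 102=23, 103=5, 104=5, 105=25
Average waiting = (10+27+23+5+5+25) / 6 = 95/6 = 15.83

15.83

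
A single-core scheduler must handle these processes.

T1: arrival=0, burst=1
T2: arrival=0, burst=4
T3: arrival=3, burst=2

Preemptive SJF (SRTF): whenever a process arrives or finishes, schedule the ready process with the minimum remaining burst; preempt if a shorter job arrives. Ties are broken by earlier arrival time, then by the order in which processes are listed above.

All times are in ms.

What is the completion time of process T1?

1

Timeline: | T1 0-1 | T2 1-5 | T3 5-7 |
Completion: T1=1  T2=5  T3=7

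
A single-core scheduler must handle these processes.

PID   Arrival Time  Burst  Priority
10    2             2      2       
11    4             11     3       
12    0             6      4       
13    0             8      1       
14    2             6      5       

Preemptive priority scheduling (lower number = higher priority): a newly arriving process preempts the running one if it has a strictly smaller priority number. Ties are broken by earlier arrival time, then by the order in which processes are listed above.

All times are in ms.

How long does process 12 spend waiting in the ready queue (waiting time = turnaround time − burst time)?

21

Schedule: | 13 0-8 | 10 8-10 | 11 10-21 | 12 21-27 | 14 27-33 |
Completion: 10=10  11=21  12=27  13=8  14=33
Turnaround (C−A): 10=8  11=17  12=27  13=8  14=31
Waiting(12) = turnaround − burst = 27 − 6 = 21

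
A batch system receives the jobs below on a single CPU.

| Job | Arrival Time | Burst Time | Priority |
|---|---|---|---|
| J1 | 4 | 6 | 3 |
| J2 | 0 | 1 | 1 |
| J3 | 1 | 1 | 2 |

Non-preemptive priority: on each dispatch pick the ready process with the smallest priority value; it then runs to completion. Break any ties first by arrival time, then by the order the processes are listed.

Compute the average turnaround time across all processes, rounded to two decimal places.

2.67

Gantt: | J2 0-1 | J3 1-2 | idle 2-4 | J1 4-10 |
Completion: J1=10  J2=1  J3=2
Turnaround times: J1=6, J2=1, J3=1
Average turnaround = (6+1+1) / 3 = 8/3 = 2.67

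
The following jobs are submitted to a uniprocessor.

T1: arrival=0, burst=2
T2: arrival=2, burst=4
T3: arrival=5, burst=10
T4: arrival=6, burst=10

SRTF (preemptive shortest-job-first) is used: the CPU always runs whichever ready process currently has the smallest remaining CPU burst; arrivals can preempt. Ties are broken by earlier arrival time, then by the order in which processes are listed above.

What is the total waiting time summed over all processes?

11

Schedule: | T1 0-2 | T2 2-6 | T3 6-16 | T4 16-26 |
Completion: T1=2  T2=6  T3=16  T4=26
Waiting = turnaround − burst: T1=0, T2=0, T3=1, T4=10
Total waiting = 0 + 0 + 1 + 10 = 11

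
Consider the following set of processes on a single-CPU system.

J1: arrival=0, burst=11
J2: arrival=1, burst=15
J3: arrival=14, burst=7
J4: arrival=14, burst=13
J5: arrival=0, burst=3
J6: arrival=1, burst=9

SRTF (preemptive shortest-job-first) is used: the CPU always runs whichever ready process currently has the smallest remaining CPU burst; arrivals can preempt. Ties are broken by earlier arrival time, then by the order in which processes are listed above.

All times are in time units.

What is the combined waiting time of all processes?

Schedule: | J5 0-3 | J6 3-12 | J1 12-14 | J3 14-21 | J1 21-30 | J4 30-43 | J2 43-58 |
Completion: J1=30  J2=58  J3=21  J4=43  J5=3  J6=12
Waiting = turnaround − burst: J1=19, J2=42, J3=0, J4=16, J5=0, J6=2
Total waiting = 19 + 42 + 0 + 16 + 0 + 2 = 79

79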